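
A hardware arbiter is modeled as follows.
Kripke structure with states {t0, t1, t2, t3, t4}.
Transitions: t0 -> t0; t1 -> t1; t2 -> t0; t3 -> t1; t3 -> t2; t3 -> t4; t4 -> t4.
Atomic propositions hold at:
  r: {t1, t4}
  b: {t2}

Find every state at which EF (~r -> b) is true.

{t1, t2, t3, t4}

Sat(~r) = {t0, t2, t3}
Sat(~r -> b) = {t1, t2, t4}
EF (~r -> b): least fixpoint, start Z0 = {t1, t2, t4}, add states with some successor in Z. Z1 = {t1, t2, t3, t4}; fixed.
Sat(EF (~r -> b)) = {t1, t2, t3, t4}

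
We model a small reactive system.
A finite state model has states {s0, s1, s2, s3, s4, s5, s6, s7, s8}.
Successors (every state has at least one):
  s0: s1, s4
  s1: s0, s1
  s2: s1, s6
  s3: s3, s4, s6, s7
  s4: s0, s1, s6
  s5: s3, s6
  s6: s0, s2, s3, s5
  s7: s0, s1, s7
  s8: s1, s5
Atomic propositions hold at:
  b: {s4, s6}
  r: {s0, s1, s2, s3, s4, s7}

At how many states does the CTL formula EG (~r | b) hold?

4

Sat(~r) = {s5, s6, s8}
Sat(~r | b) = {s4, s5, s6, s8}
EG (~r | b): greatest fixpoint, start Z0 = {s4, s5, s6, s8}, keep only states in Sat with some successor in Z. Already a fixed point.
Sat(EG (~r | b)) = {s4, s5, s6, s8}
|Sat(EG (~r | b))| = |{s4, s5, s6, s8}| = 4.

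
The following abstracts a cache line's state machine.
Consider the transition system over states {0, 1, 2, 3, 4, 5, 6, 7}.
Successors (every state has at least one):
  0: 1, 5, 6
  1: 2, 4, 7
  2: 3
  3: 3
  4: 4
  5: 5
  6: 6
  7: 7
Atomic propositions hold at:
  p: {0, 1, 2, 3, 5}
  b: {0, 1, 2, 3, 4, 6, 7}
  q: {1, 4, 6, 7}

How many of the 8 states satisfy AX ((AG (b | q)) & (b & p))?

2

Sat(b | q) = {0, 1, 2, 3, 4, 6, 7}
AG (b | q): greatest fixpoint, start Z0 = {0, 1, 2, 3, 4, 6, 7}, keep only states in Sat with every successor in Z. Z1 = {1, 2, 3, 4, 6, 7}; fixed.
Sat(AG (b | q)) = {1, 2, 3, 4, 6, 7}
Sat(b & p) = {0, 1, 2, 3}
Sat((AG (b | q)) & (b & p)) = {1, 2, 3}
Sat(AX ((AG (b | q)) & (b & p))) = {s : every successor in {1, 2, 3}} = {2, 3}
|Sat(AX ((AG (b | q)) & (b & p)))| = |{2, 3}| = 2.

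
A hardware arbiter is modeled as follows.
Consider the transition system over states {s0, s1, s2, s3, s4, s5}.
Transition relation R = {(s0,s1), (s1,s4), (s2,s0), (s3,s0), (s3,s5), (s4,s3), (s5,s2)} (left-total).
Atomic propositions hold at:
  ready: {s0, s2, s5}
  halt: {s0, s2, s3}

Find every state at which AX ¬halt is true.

Sat(¬halt) = {s1, s4, s5}
Sat(AX ¬halt) = {s : every successor in {s1, s4, s5}} = {s0, s1}

{s0, s1}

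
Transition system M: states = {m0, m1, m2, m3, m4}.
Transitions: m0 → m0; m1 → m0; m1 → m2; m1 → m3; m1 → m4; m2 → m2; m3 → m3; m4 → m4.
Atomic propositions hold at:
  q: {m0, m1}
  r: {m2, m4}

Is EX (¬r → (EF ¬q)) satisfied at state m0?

Sat(¬r) = {m0, m1, m3}
Sat(¬q) = {m2, m3, m4}
EF ¬q: least fixpoint, start Z0 = {m2, m3, m4}, add states with some successor in Z. Z1 = {m1, m2, m3, m4}; fixed.
Sat(EF ¬q) = {m1, m2, m3, m4}
Sat(¬r → (EF ¬q)) = {m1, m2, m3, m4}
Sat(EX (¬r → (EF ¬q))) = {s : some successor in {m1, m2, m3, m4}} = {m1, m2, m3, m4}
m0 ∉ Sat(EX (¬r → (EF ¬q))) = {m1, m2, m3, m4}, so the formula does not hold at m0.

No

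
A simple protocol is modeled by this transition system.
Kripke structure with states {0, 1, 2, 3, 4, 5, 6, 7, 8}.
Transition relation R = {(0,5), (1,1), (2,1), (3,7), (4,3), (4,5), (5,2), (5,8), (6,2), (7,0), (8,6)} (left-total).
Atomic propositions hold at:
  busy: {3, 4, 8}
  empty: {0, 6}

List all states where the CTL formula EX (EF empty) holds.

EF empty: least fixpoint, start Z0 = {0, 6}, add states with some successor in Z. Z1 = {0, 6, 7, 8}; Z2 = {0, 3, 5, 6, 7, 8}; Z3 = {0, 3, 4, 5, 6, 7, 8}; fixed.
Sat(EF empty) = {0, 3, 4, 5, 6, 7, 8}
Sat(EX (EF empty)) = {s : some successor in {0, 3, 4, 5, 6, 7, 8}} = {0, 3, 4, 5, 7, 8}

{0, 3, 4, 5, 7, 8}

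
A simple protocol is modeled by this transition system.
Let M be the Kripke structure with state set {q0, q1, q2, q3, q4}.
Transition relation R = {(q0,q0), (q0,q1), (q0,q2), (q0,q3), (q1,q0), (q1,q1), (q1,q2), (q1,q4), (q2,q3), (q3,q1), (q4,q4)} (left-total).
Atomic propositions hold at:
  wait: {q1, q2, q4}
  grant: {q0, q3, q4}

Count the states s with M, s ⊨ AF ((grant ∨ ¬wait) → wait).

Sat(¬wait) = {q0, q3}
Sat(grant ∨ ¬wait) = {q0, q3, q4}
Sat((grant ∨ ¬wait) → wait) = {q1, q2, q4}
AF ((grant ∨ ¬wait) → wait): least fixpoint, start Z0 = {q1, q2, q4}, add states with every successor in Z. Z1 = {q1, q2, q3, q4}; fixed.
Sat(AF ((grant ∨ ¬wait) → wait)) = {q1, q2, q3, q4}
|Sat(AF ((grant ∨ ¬wait) → wait))| = |{q1, q2, q3, q4}| = 4.

4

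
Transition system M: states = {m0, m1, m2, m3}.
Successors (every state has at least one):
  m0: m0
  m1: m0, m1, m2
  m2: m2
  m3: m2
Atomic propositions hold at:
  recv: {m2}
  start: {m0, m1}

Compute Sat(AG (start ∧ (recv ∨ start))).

{m0}

Sat(recv ∨ start) = {m0, m1, m2}
Sat(start ∧ (recv ∨ start)) = {m0, m1}
AG (start ∧ (recv ∨ start)): greatest fixpoint, start Z0 = {m0, m1}, keep only states in Sat with every successor in Z. Z1 = {m0}; fixed.
Sat(AG (start ∧ (recv ∨ start))) = {m0}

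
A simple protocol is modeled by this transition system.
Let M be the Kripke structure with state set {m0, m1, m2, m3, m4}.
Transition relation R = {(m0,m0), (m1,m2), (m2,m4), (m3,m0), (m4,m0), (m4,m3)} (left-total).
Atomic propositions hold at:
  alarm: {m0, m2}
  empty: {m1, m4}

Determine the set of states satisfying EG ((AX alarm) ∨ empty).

{m0, m3, m4}

Sat(AX alarm) = {s : every successor in {m0, m2}} = {m0, m1, m3}
Sat((AX alarm) ∨ empty) = {m0, m1, m3, m4}
EG ((AX alarm) ∨ empty): greatest fixpoint, start Z0 = {m0, m1, m3, m4}, keep only states in Sat with some successor in Z. Z1 = {m0, m3, m4}; fixed.
Sat(EG ((AX alarm) ∨ empty)) = {m0, m3, m4}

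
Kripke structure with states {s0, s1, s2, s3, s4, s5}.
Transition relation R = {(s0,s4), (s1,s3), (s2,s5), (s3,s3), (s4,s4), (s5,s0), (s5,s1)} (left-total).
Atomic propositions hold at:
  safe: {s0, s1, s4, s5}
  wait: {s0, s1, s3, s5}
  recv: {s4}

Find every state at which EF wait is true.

EF wait: least fixpoint, start Z0 = {s0, s1, s3, s5}, add states with some successor in Z. Z1 = {s0, s1, s2, s3, s5}; fixed.
Sat(EF wait) = {s0, s1, s2, s3, s5}

{s0, s1, s2, s3, s5}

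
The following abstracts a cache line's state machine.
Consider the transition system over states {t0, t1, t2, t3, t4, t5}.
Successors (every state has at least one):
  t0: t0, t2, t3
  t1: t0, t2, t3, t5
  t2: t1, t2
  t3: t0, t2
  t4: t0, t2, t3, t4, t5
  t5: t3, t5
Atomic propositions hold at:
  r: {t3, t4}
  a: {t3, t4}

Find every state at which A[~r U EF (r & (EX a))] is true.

Sat(~r) = {t0, t1, t2, t5}
Sat(EX a) = {s : some successor in {t3, t4}} = {t0, t1, t4, t5}
Sat(r & (EX a)) = {t4}
EF (r & (EX a)): least fixpoint, start Z0 = {t4}, add states with some successor in Z. Already a fixed point.
Sat(EF (r & (EX a))) = {t4}
A[~r U EF (r & (EX a))]: least fixpoint, start Z0 = Sat(EF (r & (EX a))) = {t4}, add states in Sat(~r) with every successor in Z. Already a fixed point.
Sat(A[~r U EF (r & (EX a))]) = {t4}

{t4}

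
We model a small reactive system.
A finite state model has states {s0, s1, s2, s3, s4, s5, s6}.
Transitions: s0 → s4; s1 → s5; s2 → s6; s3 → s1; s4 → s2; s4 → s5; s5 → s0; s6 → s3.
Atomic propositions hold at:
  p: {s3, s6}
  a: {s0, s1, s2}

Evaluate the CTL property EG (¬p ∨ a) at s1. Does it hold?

Yes

Sat(¬p) = {s0, s1, s2, s4, s5}
Sat(¬p ∨ a) = {s0, s1, s2, s4, s5}
EG (¬p ∨ a): greatest fixpoint, start Z0 = {s0, s1, s2, s4, s5}, keep only states in Sat with some successor in Z. Z1 = {s0, s1, s4, s5}; fixed.
Sat(EG (¬p ∨ a)) = {s0, s1, s4, s5}
s1 ∈ Sat(EG (¬p ∨ a)) = {s0, s1, s4, s5}, so the formula holds at s1.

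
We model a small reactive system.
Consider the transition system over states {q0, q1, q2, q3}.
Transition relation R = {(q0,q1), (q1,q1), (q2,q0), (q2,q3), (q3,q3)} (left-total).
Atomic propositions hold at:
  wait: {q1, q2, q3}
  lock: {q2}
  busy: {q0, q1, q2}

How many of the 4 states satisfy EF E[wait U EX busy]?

Sat(EX busy) = {s : some successor in {q0, q1, q2}} = {q0, q1, q2}
E[wait U EX busy]: least fixpoint, start Z0 = Sat(EX busy) = {q0, q1, q2}, add states in Sat(wait) with some successor in Z. Already a fixed point.
Sat(E[wait U EX busy]) = {q0, q1, q2}
EF E[wait U EX busy]: least fixpoint, start Z0 = {q0, q1, q2}, add states with some successor in Z. Already a fixed point.
Sat(EF E[wait U EX busy]) = {q0, q1, q2}
|Sat(EF E[wait U EX busy])| = |{q0, q1, q2}| = 3.

3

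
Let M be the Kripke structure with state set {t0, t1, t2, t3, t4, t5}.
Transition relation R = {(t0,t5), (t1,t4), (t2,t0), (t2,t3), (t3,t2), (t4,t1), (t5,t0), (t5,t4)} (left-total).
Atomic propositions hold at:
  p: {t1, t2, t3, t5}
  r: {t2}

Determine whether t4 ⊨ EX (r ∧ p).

Sat(r ∧ p) = {t2}
Sat(EX (r ∧ p)) = {s : some successor in {t2}} = {t3}
t4 ∉ Sat(EX (r ∧ p)) = {t3}, so the formula does not hold at t4.

No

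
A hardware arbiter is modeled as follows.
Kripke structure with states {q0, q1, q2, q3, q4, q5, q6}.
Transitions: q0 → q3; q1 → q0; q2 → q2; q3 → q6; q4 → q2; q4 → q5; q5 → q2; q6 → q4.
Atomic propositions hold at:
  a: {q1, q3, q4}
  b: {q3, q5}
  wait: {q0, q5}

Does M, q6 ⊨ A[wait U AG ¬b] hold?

Sat(¬b) = {q0, q1, q2, q4, q6}
AG ¬b: greatest fixpoint, start Z0 = {q0, q1, q2, q4, q6}, keep only states in Sat with every successor in Z. Z1 = {q1, q2, q6}; Z2 = {q2}; fixed.
Sat(AG ¬b) = {q2}
A[wait U AG ¬b]: least fixpoint, start Z0 = Sat(AG ¬b) = {q2}, add states in Sat(wait) with every successor in Z. Z1 = {q2, q5}; fixed.
Sat(A[wait U AG ¬b]) = {q2, q5}
q6 ∉ Sat(A[wait U AG ¬b]) = {q2, q5}, so the formula does not hold at q6.

No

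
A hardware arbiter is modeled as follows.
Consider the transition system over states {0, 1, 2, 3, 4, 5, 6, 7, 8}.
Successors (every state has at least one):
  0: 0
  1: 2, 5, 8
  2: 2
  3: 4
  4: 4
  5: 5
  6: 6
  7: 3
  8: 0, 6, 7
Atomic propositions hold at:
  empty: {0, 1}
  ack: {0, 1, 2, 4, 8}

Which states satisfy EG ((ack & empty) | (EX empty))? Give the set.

{0, 1, 8}

Sat(ack & empty) = {0, 1}
Sat(EX empty) = {s : some successor in {0, 1}} = {0, 8}
Sat((ack & empty) | (EX empty)) = {0, 1, 8}
EG ((ack & empty) | (EX empty)): greatest fixpoint, start Z0 = {0, 1, 8}, keep only states in Sat with some successor in Z. Already a fixed point.
Sat(EG ((ack & empty) | (EX empty))) = {0, 1, 8}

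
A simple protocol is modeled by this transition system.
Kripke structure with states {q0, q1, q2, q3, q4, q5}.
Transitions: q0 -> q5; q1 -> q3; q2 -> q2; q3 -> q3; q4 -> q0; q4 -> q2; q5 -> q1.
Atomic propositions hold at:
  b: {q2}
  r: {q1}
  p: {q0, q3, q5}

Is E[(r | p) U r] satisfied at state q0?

Yes

Sat(r | p) = {q0, q1, q3, q5}
E[(r | p) U r]: least fixpoint, start Z0 = Sat(r) = {q1}, add states in Sat(r | p) with some successor in Z. Z1 = {q1, q5}; Z2 = {q0, q1, q5}; fixed.
Sat(E[(r | p) U r]) = {q0, q1, q5}
q0 ∈ Sat(E[(r | p) U r]) = {q0, q1, q5}, so the formula holds at q0.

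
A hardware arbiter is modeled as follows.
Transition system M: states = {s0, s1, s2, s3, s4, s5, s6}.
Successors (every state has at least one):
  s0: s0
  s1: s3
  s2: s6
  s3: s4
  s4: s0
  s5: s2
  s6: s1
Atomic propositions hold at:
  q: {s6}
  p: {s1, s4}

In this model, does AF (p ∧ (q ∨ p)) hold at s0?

No

Sat(q ∨ p) = {s1, s4, s6}
Sat(p ∧ (q ∨ p)) = {s1, s4}
AF (p ∧ (q ∨ p)): least fixpoint, start Z0 = {s1, s4}, add states with every successor in Z. Z1 = {s1, s3, s4, s6}; Z2 = {s1, s2, s3, s4, s6}; Z3 = {s1, s2, s3, s4, s5, s6}; fixed.
Sat(AF (p ∧ (q ∨ p))) = {s1, s2, s3, s4, s5, s6}
s0 ∉ Sat(AF (p ∧ (q ∨ p))) = {s1, s2, s3, s4, s5, s6}, so the formula does not hold at s0.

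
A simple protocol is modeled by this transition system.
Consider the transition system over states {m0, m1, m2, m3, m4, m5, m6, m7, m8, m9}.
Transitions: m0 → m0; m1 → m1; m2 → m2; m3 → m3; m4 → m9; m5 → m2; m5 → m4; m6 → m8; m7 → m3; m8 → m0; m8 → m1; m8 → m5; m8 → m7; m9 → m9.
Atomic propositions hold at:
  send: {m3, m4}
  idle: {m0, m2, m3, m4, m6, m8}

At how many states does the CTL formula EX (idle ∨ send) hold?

Sat(idle ∨ send) = {m0, m2, m3, m4, m6, m8}
Sat(EX (idle ∨ send)) = {s : some successor in {m0, m2, m3, m4, m6, m8}} = {m0, m2, m3, m5, m6, m7, m8}
|Sat(EX (idle ∨ send))| = |{m0, m2, m3, m5, m6, m7, m8}| = 7.

7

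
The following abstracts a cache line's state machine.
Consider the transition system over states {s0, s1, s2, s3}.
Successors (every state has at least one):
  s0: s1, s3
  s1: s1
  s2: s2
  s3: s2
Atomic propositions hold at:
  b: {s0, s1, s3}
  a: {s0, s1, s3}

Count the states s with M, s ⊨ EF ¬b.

Sat(¬b) = {s2}
EF ¬b: least fixpoint, start Z0 = {s2}, add states with some successor in Z. Z1 = {s2, s3}; Z2 = {s0, s2, s3}; fixed.
Sat(EF ¬b) = {s0, s2, s3}
|Sat(EF ¬b)| = |{s0, s2, s3}| = 3.

3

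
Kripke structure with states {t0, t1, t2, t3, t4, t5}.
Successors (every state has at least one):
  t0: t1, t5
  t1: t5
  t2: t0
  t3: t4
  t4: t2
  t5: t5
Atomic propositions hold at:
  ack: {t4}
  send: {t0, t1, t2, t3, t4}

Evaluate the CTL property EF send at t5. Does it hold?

EF send: least fixpoint, start Z0 = {t0, t1, t2, t3, t4}, add states with some successor in Z. Already a fixed point.
Sat(EF send) = {t0, t1, t2, t3, t4}
t5 ∉ Sat(EF send) = {t0, t1, t2, t3, t4}, so the formula does not hold at t5.

No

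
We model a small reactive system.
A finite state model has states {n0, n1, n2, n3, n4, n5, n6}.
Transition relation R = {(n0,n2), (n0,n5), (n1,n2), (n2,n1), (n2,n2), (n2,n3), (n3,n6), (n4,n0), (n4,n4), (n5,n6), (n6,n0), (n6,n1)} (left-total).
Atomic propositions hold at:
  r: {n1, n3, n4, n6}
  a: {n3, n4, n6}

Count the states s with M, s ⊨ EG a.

EG a: greatest fixpoint, start Z0 = {n3, n4, n6}, keep only states in Sat with some successor in Z. Z1 = {n3, n4}; Z2 = {n4}; fixed.
Sat(EG a) = {n4}
|Sat(EG a)| = |{n4}| = 1.

1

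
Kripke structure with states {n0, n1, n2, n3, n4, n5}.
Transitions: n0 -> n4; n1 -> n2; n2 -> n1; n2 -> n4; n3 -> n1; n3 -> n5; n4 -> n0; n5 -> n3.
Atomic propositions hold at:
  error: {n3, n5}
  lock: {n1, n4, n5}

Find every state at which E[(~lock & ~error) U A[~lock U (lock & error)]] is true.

Sat(~lock) = {n0, n2, n3}
Sat(~error) = {n0, n1, n2, n4}
Sat(~lock & ~error) = {n0, n2}
Sat(lock & error) = {n5}
A[~lock U (lock & error)]: least fixpoint, start Z0 = Sat((lock & error)) = {n5}, add states in Sat(~lock) with every successor in Z. Already a fixed point.
Sat(A[~lock U (lock & error)]) = {n5}
E[(~lock & ~error) U A[~lock U (lock & error)]]: least fixpoint, start Z0 = Sat(A[~lock U (lock & error)]) = {n5}, add states in Sat(~lock & ~error) with some successor in Z. Already a fixed point.
Sat(E[(~lock & ~error) U A[~lock U (lock & error)]]) = {n5}

{n5}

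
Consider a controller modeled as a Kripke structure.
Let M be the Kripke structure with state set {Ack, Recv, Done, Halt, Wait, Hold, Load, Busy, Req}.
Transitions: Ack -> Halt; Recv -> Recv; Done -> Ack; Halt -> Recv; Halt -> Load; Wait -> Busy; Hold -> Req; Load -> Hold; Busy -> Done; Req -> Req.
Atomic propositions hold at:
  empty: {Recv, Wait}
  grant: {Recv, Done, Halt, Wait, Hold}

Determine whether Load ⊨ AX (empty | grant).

Sat(empty | grant) = {Recv, Done, Halt, Wait, Hold}
Sat(AX (empty | grant)) = {s : every successor in {Recv, Done, Halt, Wait, Hold}} = {Ack, Recv, Load, Busy}
Load ∈ Sat(AX (empty | grant)) = {Ack, Recv, Load, Busy}, so the formula holds at Load.

Yes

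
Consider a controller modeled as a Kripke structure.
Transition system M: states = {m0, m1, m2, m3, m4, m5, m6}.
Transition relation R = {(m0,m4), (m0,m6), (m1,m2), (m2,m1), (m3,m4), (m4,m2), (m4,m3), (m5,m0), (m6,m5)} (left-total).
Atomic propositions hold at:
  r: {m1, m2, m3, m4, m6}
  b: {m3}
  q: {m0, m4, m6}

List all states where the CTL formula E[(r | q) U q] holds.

Sat(r | q) = {m0, m1, m2, m3, m4, m6}
E[(r | q) U q]: least fixpoint, start Z0 = Sat(q) = {m0, m4, m6}, add states in Sat(r | q) with some successor in Z. Z1 = {m0, m3, m4, m6}; fixed.
Sat(E[(r | q) U q]) = {m0, m3, m4, m6}

{m0, m3, m4, m6}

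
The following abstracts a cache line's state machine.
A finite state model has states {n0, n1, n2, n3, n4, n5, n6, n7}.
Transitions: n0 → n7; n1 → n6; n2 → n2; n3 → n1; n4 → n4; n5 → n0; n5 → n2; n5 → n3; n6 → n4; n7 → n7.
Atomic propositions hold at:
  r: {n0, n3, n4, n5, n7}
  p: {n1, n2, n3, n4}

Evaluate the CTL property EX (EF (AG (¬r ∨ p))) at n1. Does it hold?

Sat(¬r) = {n1, n2, n6}
Sat(¬r ∨ p) = {n1, n2, n3, n4, n6}
AG (¬r ∨ p): greatest fixpoint, start Z0 = {n1, n2, n3, n4, n6}, keep only states in Sat with every successor in Z. Already a fixed point.
Sat(AG (¬r ∨ p)) = {n1, n2, n3, n4, n6}
EF (AG (¬r ∨ p)): least fixpoint, start Z0 = {n1, n2, n3, n4, n6}, add states with some successor in Z. Z1 = {n1, n2, n3, n4, n5, n6}; fixed.
Sat(EF (AG (¬r ∨ p))) = {n1, n2, n3, n4, n5, n6}
Sat(EX (EF (AG (¬r ∨ p)))) = {s : some successor in {n1, n2, n3, n4, n5, n6}} = {n1, n2, n3, n4, n5, n6}
n1 ∈ Sat(EX (EF (AG (¬r ∨ p)))) = {n1, n2, n3, n4, n5, n6}, so the formula holds at n1.

Yes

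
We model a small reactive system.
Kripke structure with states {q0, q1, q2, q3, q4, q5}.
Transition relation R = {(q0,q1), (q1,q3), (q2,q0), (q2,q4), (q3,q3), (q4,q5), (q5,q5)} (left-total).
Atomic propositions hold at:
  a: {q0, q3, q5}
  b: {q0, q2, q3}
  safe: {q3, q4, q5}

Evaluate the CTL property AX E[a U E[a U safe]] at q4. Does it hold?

E[a U safe]: least fixpoint, start Z0 = Sat(safe) = {q3, q4, q5}, add states in Sat(a) with some successor in Z. Already a fixed point.
Sat(E[a U safe]) = {q3, q4, q5}
E[a U E[a U safe]]: least fixpoint, start Z0 = Sat(E[a U safe]) = {q3, q4, q5}, add states in Sat(a) with some successor in Z. Already a fixed point.
Sat(E[a U E[a U safe]]) = {q3, q4, q5}
Sat(AX E[a U E[a U safe]]) = {s : every successor in {q3, q4, q5}} = {q1, q3, q4, q5}
q4 ∈ Sat(AX E[a U E[a U safe]]) = {q1, q3, q4, q5}, so the formula holds at q4.

Yes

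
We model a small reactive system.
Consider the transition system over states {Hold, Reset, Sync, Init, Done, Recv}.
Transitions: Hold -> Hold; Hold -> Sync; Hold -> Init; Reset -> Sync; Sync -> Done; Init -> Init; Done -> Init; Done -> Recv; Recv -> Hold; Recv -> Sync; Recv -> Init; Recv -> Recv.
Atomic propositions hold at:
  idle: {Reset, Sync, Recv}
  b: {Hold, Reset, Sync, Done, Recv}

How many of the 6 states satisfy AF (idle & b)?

Sat(idle & b) = {Reset, Sync, Recv}
AF (idle & b): least fixpoint, start Z0 = {Reset, Sync, Recv}, add states with every successor in Z. Already a fixed point.
Sat(AF (idle & b)) = {Reset, Sync, Recv}
|Sat(AF (idle & b))| = |{Reset, Sync, Recv}| = 3.

3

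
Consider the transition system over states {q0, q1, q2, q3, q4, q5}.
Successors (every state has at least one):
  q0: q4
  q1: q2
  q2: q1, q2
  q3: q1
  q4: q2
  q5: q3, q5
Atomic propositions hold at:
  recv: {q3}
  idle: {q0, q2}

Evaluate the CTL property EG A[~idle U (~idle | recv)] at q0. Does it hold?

Sat(~idle) = {q1, q3, q4, q5}
Sat(~idle | recv) = {q1, q3, q4, q5}
A[~idle U (~idle | recv)]: least fixpoint, start Z0 = Sat((~idle | recv)) = {q1, q3, q4, q5}, add states in Sat(~idle) with every successor in Z. Already a fixed point.
Sat(A[~idle U (~idle | recv)]) = {q1, q3, q4, q5}
EG A[~idle U (~idle | recv)]: greatest fixpoint, start Z0 = {q1, q3, q4, q5}, keep only states in Sat with some successor in Z. Z1 = {q3, q5}; Z2 = {q5}; fixed.
Sat(EG A[~idle U (~idle | recv)]) = {q5}
q0 ∉ Sat(EG A[~idle U (~idle | recv)]) = {q5}, so the formula does not hold at q0.

No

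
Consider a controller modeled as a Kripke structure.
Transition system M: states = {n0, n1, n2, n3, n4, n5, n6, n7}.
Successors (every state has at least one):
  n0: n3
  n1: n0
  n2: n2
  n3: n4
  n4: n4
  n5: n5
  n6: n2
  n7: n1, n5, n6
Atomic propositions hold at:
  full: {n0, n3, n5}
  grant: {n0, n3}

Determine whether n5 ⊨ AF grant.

No

AF grant: least fixpoint, start Z0 = {n0, n3}, add states with every successor in Z. Z1 = {n0, n1, n3}; fixed.
Sat(AF grant) = {n0, n1, n3}
n5 ∉ Sat(AF grant) = {n0, n1, n3}, so the formula does not hold at n5.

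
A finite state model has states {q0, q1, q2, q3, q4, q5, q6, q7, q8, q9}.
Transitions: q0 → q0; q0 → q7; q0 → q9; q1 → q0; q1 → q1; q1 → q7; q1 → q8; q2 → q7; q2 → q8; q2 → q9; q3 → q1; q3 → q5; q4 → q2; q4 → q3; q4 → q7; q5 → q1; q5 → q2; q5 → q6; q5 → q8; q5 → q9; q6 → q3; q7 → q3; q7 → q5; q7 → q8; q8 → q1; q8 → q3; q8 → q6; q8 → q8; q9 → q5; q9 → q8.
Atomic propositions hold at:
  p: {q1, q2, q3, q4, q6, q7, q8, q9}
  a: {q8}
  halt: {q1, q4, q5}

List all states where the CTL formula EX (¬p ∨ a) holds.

Sat(¬p) = {q0, q5}
Sat(¬p ∨ a) = {q0, q5, q8}
Sat(EX (¬p ∨ a)) = {s : some successor in {q0, q5, q8}} = {q0, q1, q2, q3, q5, q7, q8, q9}

{q0, q1, q2, q3, q5, q7, q8, q9}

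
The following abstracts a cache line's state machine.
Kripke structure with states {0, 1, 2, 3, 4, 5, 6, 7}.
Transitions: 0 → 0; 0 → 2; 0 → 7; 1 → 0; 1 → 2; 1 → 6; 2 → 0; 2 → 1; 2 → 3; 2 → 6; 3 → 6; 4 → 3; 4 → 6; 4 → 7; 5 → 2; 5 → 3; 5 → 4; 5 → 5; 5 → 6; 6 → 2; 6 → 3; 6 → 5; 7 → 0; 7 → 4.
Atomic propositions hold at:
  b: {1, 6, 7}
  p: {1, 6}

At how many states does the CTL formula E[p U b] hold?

3

E[p U b]: least fixpoint, start Z0 = Sat(b) = {1, 6, 7}, add states in Sat(p) with some successor in Z. Already a fixed point.
Sat(E[p U b]) = {1, 6, 7}
|Sat(E[p U b])| = |{1, 6, 7}| = 3.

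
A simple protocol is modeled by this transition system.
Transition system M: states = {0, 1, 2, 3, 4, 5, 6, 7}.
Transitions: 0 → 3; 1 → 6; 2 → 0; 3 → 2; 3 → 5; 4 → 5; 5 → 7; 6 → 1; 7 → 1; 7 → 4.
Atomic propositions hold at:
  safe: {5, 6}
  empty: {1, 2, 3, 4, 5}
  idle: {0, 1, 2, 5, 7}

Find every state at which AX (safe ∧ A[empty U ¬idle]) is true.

Sat(¬idle) = {3, 4, 6}
A[empty U ¬idle]: least fixpoint, start Z0 = Sat(¬idle) = {3, 4, 6}, add states in Sat(empty) with every successor in Z. Z1 = {1, 3, 4, 6}; fixed.
Sat(A[empty U ¬idle]) = {1, 3, 4, 6}
Sat(safe ∧ A[empty U ¬idle]) = {6}
Sat(AX (safe ∧ A[empty U ¬idle])) = {s : every successor in {6}} = {1}

{1}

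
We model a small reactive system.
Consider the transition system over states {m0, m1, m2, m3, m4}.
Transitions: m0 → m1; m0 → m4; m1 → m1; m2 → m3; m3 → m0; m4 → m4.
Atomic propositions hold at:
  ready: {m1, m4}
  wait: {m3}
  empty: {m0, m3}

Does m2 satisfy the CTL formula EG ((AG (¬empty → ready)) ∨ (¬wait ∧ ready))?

No

Sat(¬empty) = {m1, m2, m4}
Sat(¬empty → ready) = {m0, m1, m3, m4}
AG (¬empty → ready): greatest fixpoint, start Z0 = {m0, m1, m3, m4}, keep only states in Sat with every successor in Z. Already a fixed point.
Sat(AG (¬empty → ready)) = {m0, m1, m3, m4}
Sat(¬wait) = {m0, m1, m2, m4}
Sat(¬wait ∧ ready) = {m1, m4}
Sat((AG (¬empty → ready)) ∨ (¬wait ∧ ready)) = {m0, m1, m3, m4}
EG ((AG (¬empty → ready)) ∨ (¬wait ∧ ready)): greatest fixpoint, start Z0 = {m0, m1, m3, m4}, keep only states in Sat with some successor in Z. Already a fixed point.
Sat(EG ((AG (¬empty → ready)) ∨ (¬wait ∧ ready))) = {m0, m1, m3, m4}
m2 ∉ Sat(EG ((AG (¬empty → ready)) ∨ (¬wait ∧ ready))) = {m0, m1, m3, m4}, so the formula does not hold at m2.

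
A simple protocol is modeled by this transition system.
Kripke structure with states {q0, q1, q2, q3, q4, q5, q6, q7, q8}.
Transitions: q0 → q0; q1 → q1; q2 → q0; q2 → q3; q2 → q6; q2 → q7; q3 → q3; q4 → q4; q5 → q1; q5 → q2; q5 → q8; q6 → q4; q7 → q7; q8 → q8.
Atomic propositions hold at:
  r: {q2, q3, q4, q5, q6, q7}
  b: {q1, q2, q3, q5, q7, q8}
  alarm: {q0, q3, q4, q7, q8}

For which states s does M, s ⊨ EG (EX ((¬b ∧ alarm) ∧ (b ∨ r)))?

{q4, q6}

Sat(¬b) = {q0, q4, q6}
Sat(¬b ∧ alarm) = {q0, q4}
Sat(b ∨ r) = {q1, q2, q3, q4, q5, q6, q7, q8}
Sat((¬b ∧ alarm) ∧ (b ∨ r)) = {q4}
Sat(EX ((¬b ∧ alarm) ∧ (b ∨ r))) = {s : some successor in {q4}} = {q4, q6}
EG (EX ((¬b ∧ alarm) ∧ (b ∨ r))): greatest fixpoint, start Z0 = {q4, q6}, keep only states in Sat with some successor in Z. Already a fixed point.
Sat(EG (EX ((¬b ∧ alarm) ∧ (b ∨ r)))) = {q4, q6}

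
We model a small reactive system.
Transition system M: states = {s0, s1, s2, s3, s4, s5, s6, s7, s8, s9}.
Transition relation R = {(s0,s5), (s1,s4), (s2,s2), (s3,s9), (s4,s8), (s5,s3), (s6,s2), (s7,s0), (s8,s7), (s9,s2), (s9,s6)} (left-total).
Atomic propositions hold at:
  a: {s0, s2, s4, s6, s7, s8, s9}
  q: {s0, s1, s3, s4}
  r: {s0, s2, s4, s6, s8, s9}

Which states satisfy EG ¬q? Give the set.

Sat(¬q) = {s2, s5, s6, s7, s8, s9}
EG ¬q: greatest fixpoint, start Z0 = {s2, s5, s6, s7, s8, s9}, keep only states in Sat with some successor in Z. Z1 = {s2, s6, s8, s9}; Z2 = {s2, s6, s9}; fixed.
Sat(EG ¬q) = {s2, s6, s9}

{s2, s6, s9}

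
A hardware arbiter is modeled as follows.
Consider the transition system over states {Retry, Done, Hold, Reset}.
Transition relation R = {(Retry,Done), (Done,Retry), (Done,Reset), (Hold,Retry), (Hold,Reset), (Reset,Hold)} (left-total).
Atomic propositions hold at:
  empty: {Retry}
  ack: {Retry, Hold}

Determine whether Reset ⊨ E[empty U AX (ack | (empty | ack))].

Yes

Sat(empty | ack) = {Retry, Hold}
Sat(ack | (empty | ack)) = {Retry, Hold}
Sat(AX (ack | (empty | ack))) = {s : every successor in {Retry, Hold}} = {Reset}
E[empty U AX (ack | (empty | ack))]: least fixpoint, start Z0 = Sat(AX (ack | (empty | ack))) = {Reset}, add states in Sat(empty) with some successor in Z. Already a fixed point.
Sat(E[empty U AX (ack | (empty | ack))]) = {Reset}
Reset ∈ Sat(E[empty U AX (ack | (empty | ack))]) = {Reset}, so the formula holds at Reset.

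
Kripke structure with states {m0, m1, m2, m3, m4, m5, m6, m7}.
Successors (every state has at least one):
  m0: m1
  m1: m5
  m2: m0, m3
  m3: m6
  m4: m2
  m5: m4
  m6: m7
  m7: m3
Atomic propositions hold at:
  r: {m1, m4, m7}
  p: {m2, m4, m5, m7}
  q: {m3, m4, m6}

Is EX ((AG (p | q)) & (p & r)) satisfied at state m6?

Sat(p | q) = {m2, m3, m4, m5, m6, m7}
AG (p | q): greatest fixpoint, start Z0 = {m2, m3, m4, m5, m6, m7}, keep only states in Sat with every successor in Z. Z1 = {m3, m4, m5, m6, m7}; Z2 = {m3, m5, m6, m7}; Z3 = {m3, m6, m7}; fixed.
Sat(AG (p | q)) = {m3, m6, m7}
Sat(p & r) = {m4, m7}
Sat((AG (p | q)) & (p & r)) = {m7}
Sat(EX ((AG (p | q)) & (p & r))) = {s : some successor in {m7}} = {m6}
m6 ∈ Sat(EX ((AG (p | q)) & (p & r))) = {m6}, so the formula holds at m6.

Yes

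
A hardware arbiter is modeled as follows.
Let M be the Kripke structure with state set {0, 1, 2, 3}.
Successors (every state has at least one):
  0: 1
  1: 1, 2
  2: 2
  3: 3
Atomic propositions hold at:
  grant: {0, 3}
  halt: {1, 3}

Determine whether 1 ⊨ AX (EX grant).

No

Sat(EX grant) = {s : some successor in {0, 3}} = {3}
Sat(AX (EX grant)) = {s : every successor in {3}} = {3}
1 ∉ Sat(AX (EX grant)) = {3}, so the formula does not hold at 1.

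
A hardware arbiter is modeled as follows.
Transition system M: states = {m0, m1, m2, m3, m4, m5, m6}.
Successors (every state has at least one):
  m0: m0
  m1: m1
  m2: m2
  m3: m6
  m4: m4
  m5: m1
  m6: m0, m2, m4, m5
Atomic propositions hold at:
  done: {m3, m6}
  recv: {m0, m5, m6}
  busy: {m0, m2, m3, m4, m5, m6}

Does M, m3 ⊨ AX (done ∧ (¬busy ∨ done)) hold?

Sat(¬busy) = {m1}
Sat(¬busy ∨ done) = {m1, m3, m6}
Sat(done ∧ (¬busy ∨ done)) = {m3, m6}
Sat(AX (done ∧ (¬busy ∨ done))) = {s : every successor in {m3, m6}} = {m3}
m3 ∈ Sat(AX (done ∧ (¬busy ∨ done))) = {m3}, so the formula holds at m3.

Yes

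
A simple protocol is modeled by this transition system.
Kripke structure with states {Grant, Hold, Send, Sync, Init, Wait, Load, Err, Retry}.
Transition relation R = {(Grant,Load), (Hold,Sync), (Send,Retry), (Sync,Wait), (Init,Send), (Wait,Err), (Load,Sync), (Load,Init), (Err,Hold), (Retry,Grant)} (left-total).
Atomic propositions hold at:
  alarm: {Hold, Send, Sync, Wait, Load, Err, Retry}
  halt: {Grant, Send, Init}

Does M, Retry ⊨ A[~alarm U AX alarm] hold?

No

Sat(~alarm) = {Grant, Init}
Sat(AX alarm) = {s : every successor in {Hold, Send, Sync, Wait, Load, Err, Retry}} = {Grant, Hold, Send, Sync, Init, Wait, Err}
A[~alarm U AX alarm]: least fixpoint, start Z0 = Sat(AX alarm) = {Grant, Hold, Send, Sync, Init, Wait, Err}, add states in Sat(~alarm) with every successor in Z. Already a fixed point.
Sat(A[~alarm U AX alarm]) = {Grant, Hold, Send, Sync, Init, Wait, Err}
Retry ∉ Sat(A[~alarm U AX alarm]) = {Grant, Hold, Send, Sync, Init, Wait, Err}, so the formula does not hold at Retry.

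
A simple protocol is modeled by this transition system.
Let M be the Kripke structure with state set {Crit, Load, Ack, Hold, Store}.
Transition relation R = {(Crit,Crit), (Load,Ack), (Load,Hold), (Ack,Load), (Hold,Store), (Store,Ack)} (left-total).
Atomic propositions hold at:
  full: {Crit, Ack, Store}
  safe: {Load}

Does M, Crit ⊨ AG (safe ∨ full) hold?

Sat(safe ∨ full) = {Crit, Load, Ack, Store}
AG (safe ∨ full): greatest fixpoint, start Z0 = {Crit, Load, Ack, Store}, keep only states in Sat with every successor in Z. Z1 = {Crit, Ack, Store}; Z2 = {Crit, Store}; Z3 = {Crit}; fixed.
Sat(AG (safe ∨ full)) = {Crit}
Crit ∈ Sat(AG (safe ∨ full)) = {Crit}, so the formula holds at Crit.

Yes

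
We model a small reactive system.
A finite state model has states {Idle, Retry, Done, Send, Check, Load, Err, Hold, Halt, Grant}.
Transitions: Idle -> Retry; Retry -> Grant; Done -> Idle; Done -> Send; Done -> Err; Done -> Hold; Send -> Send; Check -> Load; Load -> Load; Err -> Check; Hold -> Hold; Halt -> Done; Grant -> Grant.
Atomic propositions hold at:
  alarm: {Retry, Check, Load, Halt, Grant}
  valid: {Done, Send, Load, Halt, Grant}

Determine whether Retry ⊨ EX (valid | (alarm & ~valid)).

Yes

Sat(~valid) = {Idle, Retry, Check, Err, Hold}
Sat(alarm & ~valid) = {Retry, Check}
Sat(valid | (alarm & ~valid)) = {Retry, Done, Send, Check, Load, Halt, Grant}
Sat(EX (valid | (alarm & ~valid))) = {s : some successor in {Retry, Done, Send, Check, Load, Halt, Grant}} = {Idle, Retry, Done, Send, Check, Load, Err, Halt, Grant}
Retry ∈ Sat(EX (valid | (alarm & ~valid))) = {Idle, Retry, Done, Send, Check, Load, Err, Halt, Grant}, so the formula holds at Retry.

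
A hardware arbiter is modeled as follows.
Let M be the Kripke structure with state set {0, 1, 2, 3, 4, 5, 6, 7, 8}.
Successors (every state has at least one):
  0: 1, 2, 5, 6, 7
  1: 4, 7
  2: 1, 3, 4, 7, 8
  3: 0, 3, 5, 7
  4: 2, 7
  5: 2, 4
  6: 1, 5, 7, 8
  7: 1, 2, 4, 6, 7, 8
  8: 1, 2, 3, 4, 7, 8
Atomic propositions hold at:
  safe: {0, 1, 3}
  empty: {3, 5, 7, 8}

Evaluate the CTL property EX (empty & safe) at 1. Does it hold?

No

Sat(empty & safe) = {3}
Sat(EX (empty & safe)) = {s : some successor in {3}} = {2, 3, 8}
1 ∉ Sat(EX (empty & safe)) = {2, 3, 8}, so the formula does not hold at 1.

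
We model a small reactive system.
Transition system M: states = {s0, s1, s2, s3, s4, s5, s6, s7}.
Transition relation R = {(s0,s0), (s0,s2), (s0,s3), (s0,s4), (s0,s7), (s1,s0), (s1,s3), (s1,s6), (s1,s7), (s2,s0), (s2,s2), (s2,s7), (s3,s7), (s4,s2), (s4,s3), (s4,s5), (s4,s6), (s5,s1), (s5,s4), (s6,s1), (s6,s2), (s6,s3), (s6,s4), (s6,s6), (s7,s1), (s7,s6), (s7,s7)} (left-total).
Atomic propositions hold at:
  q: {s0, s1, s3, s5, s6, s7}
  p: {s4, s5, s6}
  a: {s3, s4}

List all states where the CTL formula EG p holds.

EG p: greatest fixpoint, start Z0 = {s4, s5, s6}, keep only states in Sat with some successor in Z. Already a fixed point.
Sat(EG p) = {s4, s5, s6}

{s4, s5, s6}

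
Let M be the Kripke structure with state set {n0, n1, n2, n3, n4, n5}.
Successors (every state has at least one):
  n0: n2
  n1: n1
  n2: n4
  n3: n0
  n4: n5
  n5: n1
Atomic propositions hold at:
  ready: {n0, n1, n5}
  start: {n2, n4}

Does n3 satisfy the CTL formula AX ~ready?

No

Sat(~ready) = {n2, n3, n4}
Sat(AX ~ready) = {s : every successor in {n2, n3, n4}} = {n0, n2}
n3 ∉ Sat(AX ~ready) = {n0, n2}, so the formula does not hold at n3.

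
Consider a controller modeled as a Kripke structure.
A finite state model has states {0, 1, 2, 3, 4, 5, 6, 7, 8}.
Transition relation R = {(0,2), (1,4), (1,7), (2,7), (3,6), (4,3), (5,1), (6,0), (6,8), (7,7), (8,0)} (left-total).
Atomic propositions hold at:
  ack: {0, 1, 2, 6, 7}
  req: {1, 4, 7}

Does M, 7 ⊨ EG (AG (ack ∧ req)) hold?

Sat(ack ∧ req) = {1, 7}
AG (ack ∧ req): greatest fixpoint, start Z0 = {1, 7}, keep only states in Sat with every successor in Z. Z1 = {7}; fixed.
Sat(AG (ack ∧ req)) = {7}
EG (AG (ack ∧ req)): greatest fixpoint, start Z0 = {7}, keep only states in Sat with some successor in Z. Already a fixed point.
Sat(EG (AG (ack ∧ req))) = {7}
7 ∈ Sat(EG (AG (ack ∧ req))) = {7}, so the formula holds at 7.

Yes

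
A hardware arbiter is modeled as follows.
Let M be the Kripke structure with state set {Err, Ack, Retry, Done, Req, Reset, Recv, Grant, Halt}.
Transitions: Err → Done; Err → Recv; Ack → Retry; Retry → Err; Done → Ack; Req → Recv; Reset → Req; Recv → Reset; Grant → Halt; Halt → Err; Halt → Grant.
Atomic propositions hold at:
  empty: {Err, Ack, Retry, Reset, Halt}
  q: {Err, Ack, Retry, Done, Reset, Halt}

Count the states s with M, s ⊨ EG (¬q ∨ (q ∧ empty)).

8

Sat(¬q) = {Req, Recv, Grant}
Sat(q ∧ empty) = {Err, Ack, Retry, Reset, Halt}
Sat(¬q ∨ (q ∧ empty)) = {Err, Ack, Retry, Req, Reset, Recv, Grant, Halt}
EG (¬q ∨ (q ∧ empty)): greatest fixpoint, start Z0 = {Err, Ack, Retry, Req, Reset, Recv, Grant, Halt}, keep only states in Sat with some successor in Z. Already a fixed point.
Sat(EG (¬q ∨ (q ∧ empty))) = {Err, Ack, Retry, Req, Reset, Recv, Grant, Halt}
|Sat(EG (¬q ∨ (q ∧ empty)))| = |{Err, Ack, Retry, Req, Reset, Recv, Grant, Halt}| = 8.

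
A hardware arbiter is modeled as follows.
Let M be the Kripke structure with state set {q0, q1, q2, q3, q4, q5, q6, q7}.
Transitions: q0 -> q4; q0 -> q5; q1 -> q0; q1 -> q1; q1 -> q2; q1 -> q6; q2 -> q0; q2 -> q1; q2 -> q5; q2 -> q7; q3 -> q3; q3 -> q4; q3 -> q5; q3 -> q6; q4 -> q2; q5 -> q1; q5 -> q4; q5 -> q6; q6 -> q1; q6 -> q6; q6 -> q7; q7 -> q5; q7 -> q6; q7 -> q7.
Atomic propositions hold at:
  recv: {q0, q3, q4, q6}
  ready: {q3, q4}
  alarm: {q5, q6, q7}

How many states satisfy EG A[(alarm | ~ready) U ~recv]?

4

Sat(~ready) = {q0, q1, q2, q5, q6, q7}
Sat(alarm | ~ready) = {q0, q1, q2, q5, q6, q7}
Sat(~recv) = {q1, q2, q5, q7}
A[(alarm | ~ready) U ~recv]: least fixpoint, start Z0 = Sat(~recv) = {q1, q2, q5, q7}, add states in Sat(alarm | ~ready) with every successor in Z. Already a fixed point.
Sat(A[(alarm | ~ready) U ~recv]) = {q1, q2, q5, q7}
EG A[(alarm | ~ready) U ~recv]: greatest fixpoint, start Z0 = {q1, q2, q5, q7}, keep only states in Sat with some successor in Z. Already a fixed point.
Sat(EG A[(alarm | ~ready) U ~recv]) = {q1, q2, q5, q7}
|Sat(EG A[(alarm | ~ready) U ~recv])| = |{q1, q2, q5, q7}| = 4.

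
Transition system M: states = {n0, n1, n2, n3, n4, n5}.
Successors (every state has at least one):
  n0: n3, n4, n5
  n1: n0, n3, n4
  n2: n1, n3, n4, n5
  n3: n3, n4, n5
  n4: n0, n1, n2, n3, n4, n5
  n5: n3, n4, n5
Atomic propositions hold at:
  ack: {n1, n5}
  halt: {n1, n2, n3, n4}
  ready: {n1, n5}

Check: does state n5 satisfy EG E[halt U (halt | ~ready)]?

Sat(~ready) = {n0, n2, n3, n4}
Sat(halt | ~ready) = {n0, n1, n2, n3, n4}
E[halt U (halt | ~ready)]: least fixpoint, start Z0 = Sat((halt | ~ready)) = {n0, n1, n2, n3, n4}, add states in Sat(halt) with some successor in Z. Already a fixed point.
Sat(E[halt U (halt | ~ready)]) = {n0, n1, n2, n3, n4}
EG E[halt U (halt | ~ready)]: greatest fixpoint, start Z0 = {n0, n1, n2, n3, n4}, keep only states in Sat with some successor in Z. Already a fixed point.
Sat(EG E[halt U (halt | ~ready)]) = {n0, n1, n2, n3, n4}
n5 ∉ Sat(EG E[halt U (halt | ~ready)]) = {n0, n1, n2, n3, n4}, so the formula does not hold at n5.

No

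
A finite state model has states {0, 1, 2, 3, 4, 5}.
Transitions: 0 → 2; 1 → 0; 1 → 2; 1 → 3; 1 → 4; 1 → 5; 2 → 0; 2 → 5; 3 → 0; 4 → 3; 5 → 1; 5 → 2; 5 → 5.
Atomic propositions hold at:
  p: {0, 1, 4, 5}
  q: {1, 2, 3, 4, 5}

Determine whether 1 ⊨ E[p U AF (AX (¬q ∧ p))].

Yes

Sat(¬q) = {0}
Sat(¬q ∧ p) = {0}
Sat(AX (¬q ∧ p)) = {s : every successor in {0}} = {3}
AF (AX (¬q ∧ p)): least fixpoint, start Z0 = {3}, add states with every successor in Z. Z1 = {3, 4}; fixed.
Sat(AF (AX (¬q ∧ p))) = {3, 4}
E[p U AF (AX (¬q ∧ p))]: least fixpoint, start Z0 = Sat(AF (AX (¬q ∧ p))) = {3, 4}, add states in Sat(p) with some successor in Z. Z1 = {1, 3, 4}; Z2 = {1, 3, 4, 5}; fixed.
Sat(E[p U AF (AX (¬q ∧ p))]) = {1, 3, 4, 5}
1 ∈ Sat(E[p U AF (AX (¬q ∧ p))]) = {1, 3, 4, 5}, so the formula holds at 1.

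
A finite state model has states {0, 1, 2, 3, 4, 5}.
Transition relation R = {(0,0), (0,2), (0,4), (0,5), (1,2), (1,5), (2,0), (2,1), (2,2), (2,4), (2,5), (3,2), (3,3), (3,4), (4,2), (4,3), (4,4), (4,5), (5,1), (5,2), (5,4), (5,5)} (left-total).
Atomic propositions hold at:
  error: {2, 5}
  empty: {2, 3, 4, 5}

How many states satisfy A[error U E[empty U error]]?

E[empty U error]: least fixpoint, start Z0 = Sat(error) = {2, 5}, add states in Sat(empty) with some successor in Z. Z1 = {2, 3, 4, 5}; fixed.
Sat(E[empty U error]) = {2, 3, 4, 5}
A[error U E[empty U error]]: least fixpoint, start Z0 = Sat(E[empty U error]) = {2, 3, 4, 5}, add states in Sat(error) with every successor in Z. Already a fixed point.
Sat(A[error U E[empty U error]]) = {2, 3, 4, 5}
|Sat(A[error U E[empty U error]])| = |{2, 3, 4, 5}| = 4.

4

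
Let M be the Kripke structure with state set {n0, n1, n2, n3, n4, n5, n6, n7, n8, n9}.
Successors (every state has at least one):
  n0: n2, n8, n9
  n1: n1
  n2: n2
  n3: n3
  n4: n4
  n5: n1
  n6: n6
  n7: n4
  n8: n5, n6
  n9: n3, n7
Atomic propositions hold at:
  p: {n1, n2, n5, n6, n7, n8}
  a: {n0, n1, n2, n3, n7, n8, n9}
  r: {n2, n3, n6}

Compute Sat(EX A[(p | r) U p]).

{n0, n1, n2, n5, n6, n8, n9}

Sat(p | r) = {n1, n2, n3, n5, n6, n7, n8}
A[(p | r) U p]: least fixpoint, start Z0 = Sat(p) = {n1, n2, n5, n6, n7, n8}, add states in Sat(p | r) with every successor in Z. Already a fixed point.
Sat(A[(p | r) U p]) = {n1, n2, n5, n6, n7, n8}
Sat(EX A[(p | r) U p]) = {s : some successor in {n1, n2, n5, n6, n7, n8}} = {n0, n1, n2, n5, n6, n8, n9}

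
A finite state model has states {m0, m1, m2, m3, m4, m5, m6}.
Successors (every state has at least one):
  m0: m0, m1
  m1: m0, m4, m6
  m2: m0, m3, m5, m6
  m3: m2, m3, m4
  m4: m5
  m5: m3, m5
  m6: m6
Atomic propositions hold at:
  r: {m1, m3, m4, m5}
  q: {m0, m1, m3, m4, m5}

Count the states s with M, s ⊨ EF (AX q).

6

Sat(AX q) = {s : every successor in {m0, m1, m3, m4, m5}} = {m0, m4, m5}
EF (AX q): least fixpoint, start Z0 = {m0, m4, m5}, add states with some successor in Z. Z1 = {m0, m1, m2, m3, m4, m5}; fixed.
Sat(EF (AX q)) = {m0, m1, m2, m3, m4, m5}
|Sat(EF (AX q))| = |{m0, m1, m2, m3, m4, m5}| = 6.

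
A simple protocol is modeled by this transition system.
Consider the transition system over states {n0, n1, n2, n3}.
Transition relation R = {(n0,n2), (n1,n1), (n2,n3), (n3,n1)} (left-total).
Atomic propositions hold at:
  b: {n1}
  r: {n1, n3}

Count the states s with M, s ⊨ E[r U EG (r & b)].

Sat(r & b) = {n1}
EG (r & b): greatest fixpoint, start Z0 = {n1}, keep only states in Sat with some successor in Z. Already a fixed point.
Sat(EG (r & b)) = {n1}
E[r U EG (r & b)]: least fixpoint, start Z0 = Sat(EG (r & b)) = {n1}, add states in Sat(r) with some successor in Z. Z1 = {n1, n3}; fixed.
Sat(E[r U EG (r & b)]) = {n1, n3}
|Sat(E[r U EG (r & b)])| = |{n1, n3}| = 2.

2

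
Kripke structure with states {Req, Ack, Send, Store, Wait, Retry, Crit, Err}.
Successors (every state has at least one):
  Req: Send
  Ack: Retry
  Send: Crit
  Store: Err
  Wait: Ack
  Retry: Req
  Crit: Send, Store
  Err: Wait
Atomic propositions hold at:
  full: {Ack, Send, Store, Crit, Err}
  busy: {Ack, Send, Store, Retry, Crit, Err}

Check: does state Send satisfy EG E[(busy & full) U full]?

Sat(busy & full) = {Ack, Send, Store, Crit, Err}
E[(busy & full) U full]: least fixpoint, start Z0 = Sat(full) = {Ack, Send, Store, Crit, Err}, add states in Sat(busy & full) with some successor in Z. Already a fixed point.
Sat(E[(busy & full) U full]) = {Ack, Send, Store, Crit, Err}
EG E[(busy & full) U full]: greatest fixpoint, start Z0 = {Ack, Send, Store, Crit, Err}, keep only states in Sat with some successor in Z. Z1 = {Send, Store, Crit}; Z2 = {Send, Crit}; fixed.
Sat(EG E[(busy & full) U full]) = {Send, Crit}
Send ∈ Sat(EG E[(busy & full) U full]) = {Send, Crit}, so the formula holds at Send.

Yes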